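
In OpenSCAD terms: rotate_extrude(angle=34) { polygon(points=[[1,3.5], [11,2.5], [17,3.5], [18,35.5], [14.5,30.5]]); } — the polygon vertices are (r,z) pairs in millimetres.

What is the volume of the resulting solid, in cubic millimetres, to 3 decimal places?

Profile (r,z), 5 vertices: (1,3.5) (11,2.5) (17,3.5) (18,35.5) (14.5,30.5)
edge 0: (1,3.5)→(11,2.5)  cross = 1·2.5 − 11·3.5 = -36.0000; (r_i+r_j)·cross = 12·-36.0000 = -432.0000
edge 1: (11,2.5)→(17,3.5)  cross = 11·3.5 − 17·2.5 = -4.0000; (r_i+r_j)·cross = 28·-4.0000 = -112.0000
edge 2: (17,3.5)→(18,35.5)  cross = 17·35.5 − 18·3.5 = 540.5000; (r_i+r_j)·cross = 35·540.5000 = 18917.5000
edge 3: (18,35.5)→(14.5,30.5)  cross = 18·30.5 − 14.5·35.5 = 34.2500; (r_i+r_j)·cross = 32.5·34.2500 = 1113.1250
edge 4: (14.5,30.5)→(1,3.5)  cross = 14.5·3.5 − 1·30.5 = 20.2500; (r_i+r_j)·cross = 15.5·20.2500 = 313.8750
Σcross = 555.0000 → A = |Σcross|/2 = 277.5000 mm²
Σ(r_i+r_j)·cross = 19800.5000 → first moment M = |Σ|/6 = 3300.0833
R_c = M/A = 3300.0833/277.5000 = 11.8922 mm
θ = 34° = 0.593412 rad
V = θ·R_c·A = 0.593412·11.8922·277.5000 = 1958.309 mm³

Volume = 1958.309 mm³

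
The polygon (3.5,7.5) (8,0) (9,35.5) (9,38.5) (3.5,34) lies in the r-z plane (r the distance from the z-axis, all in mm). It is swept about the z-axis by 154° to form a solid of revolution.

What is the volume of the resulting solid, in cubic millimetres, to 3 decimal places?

Volume = 2739.491 mm³

Profile (r,z), 5 vertices: (3.5,7.5) (8,0) (9,35.5) (9,38.5) (3.5,34)
edge 0: (3.5,7.5)→(8,0)  cross = 3.5·0 − 8·7.5 = -60.0000; (r_i+r_j)·cross = 11.5·-60.0000 = -690.0000
edge 1: (8,0)→(9,35.5)  cross = 8·35.5 − 9·0 = 284.0000; (r_i+r_j)·cross = 17·284.0000 = 4828.0000
edge 2: (9,35.5)→(9,38.5)  cross = 9·38.5 − 9·35.5 = 27.0000; (r_i+r_j)·cross = 18·27.0000 = 486.0000
edge 3: (9,38.5)→(3.5,34)  cross = 9·34 − 3.5·38.5 = 171.2500; (r_i+r_j)·cross = 12.5·171.2500 = 2140.6250
edge 4: (3.5,34)→(3.5,7.5)  cross = 3.5·7.5 − 3.5·34 = -92.7500; (r_i+r_j)·cross = 7·-92.7500 = -649.2500
Σcross = 329.5000 → A = |Σcross|/2 = 164.7500 mm²
Σ(r_i+r_j)·cross = 6115.3750 → first moment M = |Σ|/6 = 1019.2292
R_c = M/A = 1019.2292/164.7500 = 6.1865 mm
θ = 154° = 2.687807 rad
V = θ·R_c·A = 2.687807·6.1865·164.7500 = 2739.491 mm³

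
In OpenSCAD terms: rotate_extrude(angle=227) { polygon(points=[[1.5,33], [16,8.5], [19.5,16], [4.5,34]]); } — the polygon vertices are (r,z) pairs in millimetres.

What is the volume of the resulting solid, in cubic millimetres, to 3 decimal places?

Profile (r,z), 4 vertices: (1.5,33) (16,8.5) (19.5,16) (4.5,34)
edge 0: (1.5,33)→(16,8.5)  cross = 1.5·8.5 − 16·33 = -515.2500; (r_i+r_j)·cross = 17.5·-515.2500 = -9016.8750
edge 1: (16,8.5)→(19.5,16)  cross = 16·16 − 19.5·8.5 = 90.2500; (r_i+r_j)·cross = 35.5·90.2500 = 3203.8750
edge 2: (19.5,16)→(4.5,34)  cross = 19.5·34 − 4.5·16 = 591.0000; (r_i+r_j)·cross = 24·591.0000 = 14184.0000
edge 3: (4.5,34)→(1.5,33)  cross = 4.5·33 − 1.5·34 = 97.5000; (r_i+r_j)·cross = 6·97.5000 = 585.0000
Σcross = 263.5000 → A = |Σcross|/2 = 131.7500 mm²
Σ(r_i+r_j)·cross = 8956.0000 → first moment M = |Σ|/6 = 1492.6667
R_c = M/A = 1492.6667/131.7500 = 11.3295 mm
θ = 227° = 3.961897 rad
V = θ·R_c·A = 3.961897·11.3295·131.7500 = 5913.792 mm³

Volume = 5913.792 mm³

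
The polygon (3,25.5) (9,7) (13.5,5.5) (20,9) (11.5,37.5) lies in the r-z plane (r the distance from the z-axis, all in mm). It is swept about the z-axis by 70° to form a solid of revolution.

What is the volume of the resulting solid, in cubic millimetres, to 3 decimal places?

Volume = 4043.190 mm³

Profile (r,z), 5 vertices: (3,25.5) (9,7) (13.5,5.5) (20,9) (11.5,37.5)
edge 0: (3,25.5)→(9,7)  cross = 3·7 − 9·25.5 = -208.5000; (r_i+r_j)·cross = 12·-208.5000 = -2502.0000
edge 1: (9,7)→(13.5,5.5)  cross = 9·5.5 − 13.5·7 = -45.0000; (r_i+r_j)·cross = 22.5·-45.0000 = -1012.5000
edge 2: (13.5,5.5)→(20,9)  cross = 13.5·9 − 20·5.5 = 11.5000; (r_i+r_j)·cross = 33.5·11.5000 = 385.2500
edge 3: (20,9)→(11.5,37.5)  cross = 20·37.5 − 11.5·9 = 646.5000; (r_i+r_j)·cross = 31.5·646.5000 = 20364.7500
edge 4: (11.5,37.5)→(3,25.5)  cross = 11.5·25.5 − 3·37.5 = 180.7500; (r_i+r_j)·cross = 14.5·180.7500 = 2620.8750
Σcross = 585.2500 → A = |Σcross|/2 = 292.6250 mm²
Σ(r_i+r_j)·cross = 19856.3750 → first moment M = |Σ|/6 = 3309.3958
R_c = M/A = 3309.3958/292.6250 = 11.3093 mm
θ = 70° = 1.221730 rad
V = θ·R_c·A = 1.221730·11.3093·292.6250 = 4043.190 mm³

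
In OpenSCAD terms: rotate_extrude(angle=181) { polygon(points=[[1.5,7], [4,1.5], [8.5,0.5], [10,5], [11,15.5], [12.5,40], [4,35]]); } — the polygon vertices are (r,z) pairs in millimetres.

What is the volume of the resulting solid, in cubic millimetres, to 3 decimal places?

Volume = 6712.249 mm³

Profile (r,z), 7 vertices: (1.5,7) (4,1.5) (8.5,0.5) (10,5) (11,15.5) (12.5,40) (4,35)
edge 0: (1.5,7)→(4,1.5)  cross = 1.5·1.5 − 4·7 = -25.7500; (r_i+r_j)·cross = 5.5·-25.7500 = -141.6250
edge 1: (4,1.5)→(8.5,0.5)  cross = 4·0.5 − 8.5·1.5 = -10.7500; (r_i+r_j)·cross = 12.5·-10.7500 = -134.3750
edge 2: (8.5,0.5)→(10,5)  cross = 8.5·5 − 10·0.5 = 37.5000; (r_i+r_j)·cross = 18.5·37.5000 = 693.7500
edge 3: (10,5)→(11,15.5)  cross = 10·15.5 − 11·5 = 100.0000; (r_i+r_j)·cross = 21·100.0000 = 2100.0000
edge 4: (11,15.5)→(12.5,40)  cross = 11·40 − 12.5·15.5 = 246.2500; (r_i+r_j)·cross = 23.5·246.2500 = 5786.8750
edge 5: (12.5,40)→(4,35)  cross = 12.5·35 − 4·40 = 277.5000; (r_i+r_j)·cross = 16.5·277.5000 = 4578.7500
edge 6: (4,35)→(1.5,7)  cross = 4·7 − 1.5·35 = -24.5000; (r_i+r_j)·cross = 5.5·-24.5000 = -134.7500
Σcross = 600.2500 → A = |Σcross|/2 = 300.1250 mm²
Σ(r_i+r_j)·cross = 12748.6250 → first moment M = |Σ|/6 = 2124.7708
R_c = M/A = 2124.7708/300.1250 = 7.0796 mm
θ = 181° = 3.159046 rad
V = θ·R_c·A = 3.159046·7.0796·300.1250 = 6712.249 mm³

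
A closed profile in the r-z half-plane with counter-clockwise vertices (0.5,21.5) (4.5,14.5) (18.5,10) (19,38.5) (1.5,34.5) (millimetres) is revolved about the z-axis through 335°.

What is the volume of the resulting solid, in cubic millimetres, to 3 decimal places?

Profile (r,z), 5 vertices: (0.5,21.5) (4.5,14.5) (18.5,10) (19,38.5) (1.5,34.5)
edge 0: (0.5,21.5)→(4.5,14.5)  cross = 0.5·14.5 − 4.5·21.5 = -89.5000; (r_i+r_j)·cross = 5·-89.5000 = -447.5000
edge 1: (4.5,14.5)→(18.5,10)  cross = 4.5·10 − 18.5·14.5 = -223.2500; (r_i+r_j)·cross = 23·-223.2500 = -5134.7500
edge 2: (18.5,10)→(19,38.5)  cross = 18.5·38.5 − 19·10 = 522.2500; (r_i+r_j)·cross = 37.5·522.2500 = 19584.3750
edge 3: (19,38.5)→(1.5,34.5)  cross = 19·34.5 − 1.5·38.5 = 597.7500; (r_i+r_j)·cross = 20.5·597.7500 = 12253.8750
edge 4: (1.5,34.5)→(0.5,21.5)  cross = 1.5·21.5 − 0.5·34.5 = 15.0000; (r_i+r_j)·cross = 2·15.0000 = 30.0000
Σcross = 822.2500 → A = |Σcross|/2 = 411.1250 mm²
Σ(r_i+r_j)·cross = 26286.0000 → first moment M = |Σ|/6 = 4381.0000
R_c = M/A = 4381.0000/411.1250 = 10.6561 mm
θ = 335° = 5.846853 rad
V = θ·R_c·A = 5.846853·10.6561·411.1250 = 25615.063 mm³

Volume = 25615.063 mm³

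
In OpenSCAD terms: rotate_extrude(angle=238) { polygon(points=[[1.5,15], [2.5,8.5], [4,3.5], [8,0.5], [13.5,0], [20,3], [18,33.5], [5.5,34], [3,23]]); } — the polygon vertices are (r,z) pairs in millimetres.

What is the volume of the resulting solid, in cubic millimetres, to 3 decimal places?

Profile (r,z), 9 vertices: (1.5,15) (2.5,8.5) (4,3.5) (8,0.5) (13.5,0) (20,3) (18,33.5) (5.5,34) (3,23)
edge 0: (1.5,15)→(2.5,8.5)  cross = 1.5·8.5 − 2.5·15 = -24.7500; (r_i+r_j)·cross = 4·-24.7500 = -99.0000
edge 1: (2.5,8.5)→(4,3.5)  cross = 2.5·3.5 − 4·8.5 = -25.2500; (r_i+r_j)·cross = 6.5·-25.2500 = -164.1250
edge 2: (4,3.5)→(8,0.5)  cross = 4·0.5 − 8·3.5 = -26.0000; (r_i+r_j)·cross = 12·-26.0000 = -312.0000
edge 3: (8,0.5)→(13.5,0)  cross = 8·0 − 13.5·0.5 = -6.7500; (r_i+r_j)·cross = 21.5·-6.7500 = -145.1250
edge 4: (13.5,0)→(20,3)  cross = 13.5·3 − 20·0 = 40.5000; (r_i+r_j)·cross = 33.5·40.5000 = 1356.7500
edge 5: (20,3)→(18,33.5)  cross = 20·33.5 − 18·3 = 616.0000; (r_i+r_j)·cross = 38·616.0000 = 23408.0000
edge 6: (18,33.5)→(5.5,34)  cross = 18·34 − 5.5·33.5 = 427.7500; (r_i+r_j)·cross = 23.5·427.7500 = 10052.1250
edge 7: (5.5,34)→(3,23)  cross = 5.5·23 − 3·34 = 24.5000; (r_i+r_j)·cross = 8.5·24.5000 = 208.2500
edge 8: (3,23)→(1.5,15)  cross = 3·15 − 1.5·23 = 10.5000; (r_i+r_j)·cross = 4.5·10.5000 = 47.2500
Σcross = 1036.5000 → A = |Σcross|/2 = 518.2500 mm²
Σ(r_i+r_j)·cross = 34352.1250 → first moment M = |Σ|/6 = 5725.3542
R_c = M/A = 5725.3542/518.2500 = 11.0475 mm
θ = 238° = 4.153884 rad
V = θ·R_c·A = 4.153884·11.0475·518.2500 = 23782.455 mm³

Volume = 23782.455 mm³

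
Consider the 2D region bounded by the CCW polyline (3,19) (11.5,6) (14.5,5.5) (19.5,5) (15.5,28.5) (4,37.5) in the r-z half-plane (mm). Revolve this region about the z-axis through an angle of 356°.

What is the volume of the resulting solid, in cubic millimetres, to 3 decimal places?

Profile (r,z), 6 vertices: (3,19) (11.5,6) (14.5,5.5) (19.5,5) (15.5,28.5) (4,37.5)
edge 0: (3,19)→(11.5,6)  cross = 3·6 − 11.5·19 = -200.5000; (r_i+r_j)·cross = 14.5·-200.5000 = -2907.2500
edge 1: (11.5,6)→(14.5,5.5)  cross = 11.5·5.5 − 14.5·6 = -23.7500; (r_i+r_j)·cross = 26·-23.7500 = -617.5000
edge 2: (14.5,5.5)→(19.5,5)  cross = 14.5·5 − 19.5·5.5 = -34.7500; (r_i+r_j)·cross = 34·-34.7500 = -1181.5000
edge 3: (19.5,5)→(15.5,28.5)  cross = 19.5·28.5 − 15.5·5 = 478.2500; (r_i+r_j)·cross = 35·478.2500 = 16738.7500
edge 4: (15.5,28.5)→(4,37.5)  cross = 15.5·37.5 − 4·28.5 = 467.2500; (r_i+r_j)·cross = 19.5·467.2500 = 9111.3750
edge 5: (4,37.5)→(3,19)  cross = 4·19 − 3·37.5 = -36.5000; (r_i+r_j)·cross = 7·-36.5000 = -255.5000
Σcross = 650.0000 → A = |Σcross|/2 = 325.0000 mm²
Σ(r_i+r_j)·cross = 20888.3750 → first moment M = |Σ|/6 = 3481.3958
R_c = M/A = 3481.3958/325.0000 = 10.7120 mm
θ = 356° = 6.213372 rad
V = θ·R_c·A = 6.213372·10.7120·325.0000 = 21631.208 mm³

Volume = 21631.208 mm³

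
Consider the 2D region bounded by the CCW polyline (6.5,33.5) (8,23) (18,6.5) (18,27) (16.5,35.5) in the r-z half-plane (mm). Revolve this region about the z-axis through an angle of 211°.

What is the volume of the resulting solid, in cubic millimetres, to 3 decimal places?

Volume = 9964.930 mm³

Profile (r,z), 5 vertices: (6.5,33.5) (8,23) (18,6.5) (18,27) (16.5,35.5)
edge 0: (6.5,33.5)→(8,23)  cross = 6.5·23 − 8·33.5 = -118.5000; (r_i+r_j)·cross = 14.5·-118.5000 = -1718.2500
edge 1: (8,23)→(18,6.5)  cross = 8·6.5 − 18·23 = -362.0000; (r_i+r_j)·cross = 26·-362.0000 = -9412.0000
edge 2: (18,6.5)→(18,27)  cross = 18·27 − 18·6.5 = 369.0000; (r_i+r_j)·cross = 36·369.0000 = 13284.0000
edge 3: (18,27)→(16.5,35.5)  cross = 18·35.5 − 16.5·27 = 193.5000; (r_i+r_j)·cross = 34.5·193.5000 = 6675.7500
edge 4: (16.5,35.5)→(6.5,33.5)  cross = 16.5·33.5 − 6.5·35.5 = 322.0000; (r_i+r_j)·cross = 23·322.0000 = 7406.0000
Σcross = 404.0000 → A = |Σcross|/2 = 202.0000 mm²
Σ(r_i+r_j)·cross = 16235.5000 → first moment M = |Σ|/6 = 2705.9167
R_c = M/A = 2705.9167/202.0000 = 13.3956 mm
θ = 211° = 3.682645 rad
V = θ·R_c·A = 3.682645·13.3956·202.0000 = 9964.930 mm³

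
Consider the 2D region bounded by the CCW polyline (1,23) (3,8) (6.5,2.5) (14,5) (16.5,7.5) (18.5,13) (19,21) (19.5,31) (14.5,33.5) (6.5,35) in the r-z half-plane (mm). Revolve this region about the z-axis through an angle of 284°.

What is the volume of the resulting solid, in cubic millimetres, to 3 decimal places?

Profile (r,z), 10 vertices: (1,23) (3,8) (6.5,2.5) (14,5) (16.5,7.5) (18.5,13) (19,21) (19.5,31) (14.5,33.5) (6.5,35)
edge 0: (1,23)→(3,8)  cross = 1·8 − 3·23 = -61.0000; (r_i+r_j)·cross = 4·-61.0000 = -244.0000
edge 1: (3,8)→(6.5,2.5)  cross = 3·2.5 − 6.5·8 = -44.5000; (r_i+r_j)·cross = 9.5·-44.5000 = -422.7500
edge 2: (6.5,2.5)→(14,5)  cross = 6.5·5 − 14·2.5 = -2.5000; (r_i+r_j)·cross = 20.5·-2.5000 = -51.2500
edge 3: (14,5)→(16.5,7.5)  cross = 14·7.5 − 16.5·5 = 22.5000; (r_i+r_j)·cross = 30.5·22.5000 = 686.2500
edge 4: (16.5,7.5)→(18.5,13)  cross = 16.5·13 − 18.5·7.5 = 75.7500; (r_i+r_j)·cross = 35·75.7500 = 2651.2500
edge 5: (18.5,13)→(19,21)  cross = 18.5·21 − 19·13 = 141.5000; (r_i+r_j)·cross = 37.5·141.5000 = 5306.2500
edge 6: (19,21)→(19.5,31)  cross = 19·31 − 19.5·21 = 179.5000; (r_i+r_j)·cross = 38.5·179.5000 = 6910.7500
edge 7: (19.5,31)→(14.5,33.5)  cross = 19.5·33.5 − 14.5·31 = 203.7500; (r_i+r_j)·cross = 34·203.7500 = 6927.5000
edge 8: (14.5,33.5)→(6.5,35)  cross = 14.5·35 − 6.5·33.5 = 289.7500; (r_i+r_j)·cross = 21·289.7500 = 6084.7500
edge 9: (6.5,35)→(1,23)  cross = 6.5·23 − 1·35 = 114.5000; (r_i+r_j)·cross = 7.5·114.5000 = 858.7500
Σcross = 919.2500 → A = |Σcross|/2 = 459.6250 mm²
Σ(r_i+r_j)·cross = 28707.5000 → first moment M = |Σ|/6 = 4784.5833
R_c = M/A = 4784.5833/459.6250 = 10.4098 mm
θ = 284° = 4.956735 rad
V = θ·R_c·A = 4.956735·10.4098·459.6250 = 23715.912 mm³

Volume = 23715.912 mm³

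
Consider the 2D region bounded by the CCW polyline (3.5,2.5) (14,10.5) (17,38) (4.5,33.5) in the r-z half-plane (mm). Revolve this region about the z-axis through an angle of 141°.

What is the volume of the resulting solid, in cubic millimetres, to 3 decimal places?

Profile (r,z), 4 vertices: (3.5,2.5) (14,10.5) (17,38) (4.5,33.5)
edge 0: (3.5,2.5)→(14,10.5)  cross = 3.5·10.5 − 14·2.5 = 1.7500; (r_i+r_j)·cross = 17.5·1.7500 = 30.6250
edge 1: (14,10.5)→(17,38)  cross = 14·38 − 17·10.5 = 353.5000; (r_i+r_j)·cross = 31·353.5000 = 10958.5000
edge 2: (17,38)→(4.5,33.5)  cross = 17·33.5 − 4.5·38 = 398.5000; (r_i+r_j)·cross = 21.5·398.5000 = 8567.7500
edge 3: (4.5,33.5)→(3.5,2.5)  cross = 4.5·2.5 − 3.5·33.5 = -106.0000; (r_i+r_j)·cross = 8·-106.0000 = -848.0000
Σcross = 647.7500 → A = |Σcross|/2 = 323.8750 mm²
Σ(r_i+r_j)·cross = 18708.8750 → first moment M = |Σ|/6 = 3118.1458
R_c = M/A = 3118.1458/323.8750 = 9.6276 mm
θ = 141° = 2.460914 rad
V = θ·R_c·A = 2.460914·9.6276·323.8750 = 7673.490 mm³

Volume = 7673.490 mm³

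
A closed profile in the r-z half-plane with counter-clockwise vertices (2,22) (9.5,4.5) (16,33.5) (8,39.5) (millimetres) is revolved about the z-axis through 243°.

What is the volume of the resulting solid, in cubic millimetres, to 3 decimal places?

Volume = 9673.622 mm³

Profile (r,z), 4 vertices: (2,22) (9.5,4.5) (16,33.5) (8,39.5)
edge 0: (2,22)→(9.5,4.5)  cross = 2·4.5 − 9.5·22 = -200.0000; (r_i+r_j)·cross = 11.5·-200.0000 = -2300.0000
edge 1: (9.5,4.5)→(16,33.5)  cross = 9.5·33.5 − 16·4.5 = 246.2500; (r_i+r_j)·cross = 25.5·246.2500 = 6279.3750
edge 2: (16,33.5)→(8,39.5)  cross = 16·39.5 − 8·33.5 = 364.0000; (r_i+r_j)·cross = 24·364.0000 = 8736.0000
edge 3: (8,39.5)→(2,22)  cross = 8·22 − 2·39.5 = 97.0000; (r_i+r_j)·cross = 10·97.0000 = 970.0000
Σcross = 507.2500 → A = |Σcross|/2 = 253.6250 mm²
Σ(r_i+r_j)·cross = 13685.3750 → first moment M = |Σ|/6 = 2280.8958
R_c = M/A = 2280.8958/253.6250 = 8.9932 mm
θ = 243° = 4.241150 rad
V = θ·R_c·A = 4.241150·8.9932·253.6250 = 9673.622 mm³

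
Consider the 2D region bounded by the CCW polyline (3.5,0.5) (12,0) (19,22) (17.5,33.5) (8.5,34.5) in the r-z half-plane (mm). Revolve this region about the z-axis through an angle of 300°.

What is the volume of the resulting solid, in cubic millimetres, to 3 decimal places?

Profile (r,z), 5 vertices: (3.5,0.5) (12,0) (19,22) (17.5,33.5) (8.5,34.5)
edge 0: (3.5,0.5)→(12,0)  cross = 3.5·0 − 12·0.5 = -6.0000; (r_i+r_j)·cross = 15.5·-6.0000 = -93.0000
edge 1: (12,0)→(19,22)  cross = 12·22 − 19·0 = 264.0000; (r_i+r_j)·cross = 31·264.0000 = 8184.0000
edge 2: (19,22)→(17.5,33.5)  cross = 19·33.5 − 17.5·22 = 251.5000; (r_i+r_j)·cross = 36.5·251.5000 = 9179.7500
edge 3: (17.5,33.5)→(8.5,34.5)  cross = 17.5·34.5 − 8.5·33.5 = 319.0000; (r_i+r_j)·cross = 26·319.0000 = 8294.0000
edge 4: (8.5,34.5)→(3.5,0.5)  cross = 8.5·0.5 − 3.5·34.5 = -116.5000; (r_i+r_j)·cross = 12·-116.5000 = -1398.0000
Σcross = 712.0000 → A = |Σcross|/2 = 356.0000 mm²
Σ(r_i+r_j)·cross = 24166.7500 → first moment M = |Σ|/6 = 4027.7917
R_c = M/A = 4027.7917/356.0000 = 11.3140 mm
θ = 300° = 5.235988 rad
V = θ·R_c·A = 5.235988·11.3140·356.0000 = 21089.468 mm³

Volume = 21089.468 mm³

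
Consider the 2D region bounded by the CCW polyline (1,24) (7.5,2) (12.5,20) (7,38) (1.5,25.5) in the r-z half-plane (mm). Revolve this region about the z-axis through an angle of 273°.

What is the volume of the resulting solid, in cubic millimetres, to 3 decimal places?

Profile (r,z), 5 vertices: (1,24) (7.5,2) (12.5,20) (7,38) (1.5,25.5)
edge 0: (1,24)→(7.5,2)  cross = 1·2 − 7.5·24 = -178.0000; (r_i+r_j)·cross = 8.5·-178.0000 = -1513.0000
edge 1: (7.5,2)→(12.5,20)  cross = 7.5·20 − 12.5·2 = 125.0000; (r_i+r_j)·cross = 20·125.0000 = 2500.0000
edge 2: (12.5,20)→(7,38)  cross = 12.5·38 − 7·20 = 335.0000; (r_i+r_j)·cross = 19.5·335.0000 = 6532.5000
edge 3: (7,38)→(1.5,25.5)  cross = 7·25.5 − 1.5·38 = 121.5000; (r_i+r_j)·cross = 8.5·121.5000 = 1032.7500
edge 4: (1.5,25.5)→(1,24)  cross = 1.5·24 − 1·25.5 = 10.5000; (r_i+r_j)·cross = 2.5·10.5000 = 26.2500
Σcross = 414.0000 → A = |Σcross|/2 = 207.0000 mm²
Σ(r_i+r_j)·cross = 8578.5000 → first moment M = |Σ|/6 = 1429.7500
R_c = M/A = 1429.7500/207.0000 = 6.9070 mm
θ = 273° = 4.764749 rad
V = θ·R_c·A = 4.764749·6.9070·207.0000 = 6812.400 mm³

Volume = 6812.400 mm³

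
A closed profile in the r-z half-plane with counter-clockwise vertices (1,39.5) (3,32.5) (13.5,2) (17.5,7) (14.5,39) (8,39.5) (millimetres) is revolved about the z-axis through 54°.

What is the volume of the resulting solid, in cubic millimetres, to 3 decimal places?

Profile (r,z), 6 vertices: (1,39.5) (3,32.5) (13.5,2) (17.5,7) (14.5,39) (8,39.5)
edge 0: (1,39.5)→(3,32.5)  cross = 1·32.5 − 3·39.5 = -86.0000; (r_i+r_j)·cross = 4·-86.0000 = -344.0000
edge 1: (3,32.5)→(13.5,2)  cross = 3·2 − 13.5·32.5 = -432.7500; (r_i+r_j)·cross = 16.5·-432.7500 = -7140.3750
edge 2: (13.5,2)→(17.5,7)  cross = 13.5·7 − 17.5·2 = 59.5000; (r_i+r_j)·cross = 31·59.5000 = 1844.5000
edge 3: (17.5,7)→(14.5,39)  cross = 17.5·39 − 14.5·7 = 581.0000; (r_i+r_j)·cross = 32·581.0000 = 18592.0000
edge 4: (14.5,39)→(8,39.5)  cross = 14.5·39.5 − 8·39 = 260.7500; (r_i+r_j)·cross = 22.5·260.7500 = 5866.8750
edge 5: (8,39.5)→(1,39.5)  cross = 8·39.5 − 1·39.5 = 276.5000; (r_i+r_j)·cross = 9·276.5000 = 2488.5000
Σcross = 659.0000 → A = |Σcross|/2 = 329.5000 mm²
Σ(r_i+r_j)·cross = 21307.5000 → first moment M = |Σ|/6 = 3551.2500
R_c = M/A = 3551.2500/329.5000 = 10.7777 mm
θ = 54° = 0.942478 rad
V = θ·R_c·A = 0.942478·10.7777·329.5000 = 3346.974 mm³

Volume = 3346.974 mm³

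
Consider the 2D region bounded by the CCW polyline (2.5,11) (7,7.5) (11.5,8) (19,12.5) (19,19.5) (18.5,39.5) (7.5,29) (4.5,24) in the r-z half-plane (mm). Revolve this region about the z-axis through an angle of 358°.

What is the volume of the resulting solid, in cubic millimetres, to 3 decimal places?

Volume = 26109.474 mm³

Profile (r,z), 8 vertices: (2.5,11) (7,7.5) (11.5,8) (19,12.5) (19,19.5) (18.5,39.5) (7.5,29) (4.5,24)
edge 0: (2.5,11)→(7,7.5)  cross = 2.5·7.5 − 7·11 = -58.2500; (r_i+r_j)·cross = 9.5·-58.2500 = -553.3750
edge 1: (7,7.5)→(11.5,8)  cross = 7·8 − 11.5·7.5 = -30.2500; (r_i+r_j)·cross = 18.5·-30.2500 = -559.6250
edge 2: (11.5,8)→(19,12.5)  cross = 11.5·12.5 − 19·8 = -8.2500; (r_i+r_j)·cross = 30.5·-8.2500 = -251.6250
edge 3: (19,12.5)→(19,19.5)  cross = 19·19.5 − 19·12.5 = 133.0000; (r_i+r_j)·cross = 38·133.0000 = 5054.0000
edge 4: (19,19.5)→(18.5,39.5)  cross = 19·39.5 − 18.5·19.5 = 389.7500; (r_i+r_j)·cross = 37.5·389.7500 = 14615.6250
edge 5: (18.5,39.5)→(7.5,29)  cross = 18.5·29 − 7.5·39.5 = 240.2500; (r_i+r_j)·cross = 26·240.2500 = 6246.5000
edge 6: (7.5,29)→(4.5,24)  cross = 7.5·24 − 4.5·29 = 49.5000; (r_i+r_j)·cross = 12·49.5000 = 594.0000
edge 7: (4.5,24)→(2.5,11)  cross = 4.5·11 − 2.5·24 = -10.5000; (r_i+r_j)·cross = 7·-10.5000 = -73.5000
Σcross = 705.2500 → A = |Σcross|/2 = 352.6250 mm²
Σ(r_i+r_j)·cross = 25072.0000 → first moment M = |Σ|/6 = 4178.6667
R_c = M/A = 4178.6667/352.6250 = 11.8502 mm
θ = 358° = 6.248279 rad
V = θ·R_c·A = 6.248279·11.8502·352.6250 = 26109.474 mm³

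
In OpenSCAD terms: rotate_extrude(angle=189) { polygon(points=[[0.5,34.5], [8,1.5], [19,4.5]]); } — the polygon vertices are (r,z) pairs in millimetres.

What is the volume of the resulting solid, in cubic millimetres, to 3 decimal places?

Volume = 5828.342 mm³

Profile (r,z), 3 vertices: (0.5,34.5) (8,1.5) (19,4.5)
edge 0: (0.5,34.5)→(8,1.5)  cross = 0.5·1.5 − 8·34.5 = -275.2500; (r_i+r_j)·cross = 8.5·-275.2500 = -2339.6250
edge 1: (8,1.5)→(19,4.5)  cross = 8·4.5 − 19·1.5 = 7.5000; (r_i+r_j)·cross = 27·7.5000 = 202.5000
edge 2: (19,4.5)→(0.5,34.5)  cross = 19·34.5 − 0.5·4.5 = 653.2500; (r_i+r_j)·cross = 19.5·653.2500 = 12738.3750
Σcross = 385.5000 → A = |Σcross|/2 = 192.7500 mm²
Σ(r_i+r_j)·cross = 10601.2500 → first moment M = |Σ|/6 = 1766.8750
R_c = M/A = 1766.8750/192.7500 = 9.1667 mm
θ = 189° = 3.298672 rad
V = θ·R_c·A = 3.298672·9.1667·192.7500 = 5828.342 mm³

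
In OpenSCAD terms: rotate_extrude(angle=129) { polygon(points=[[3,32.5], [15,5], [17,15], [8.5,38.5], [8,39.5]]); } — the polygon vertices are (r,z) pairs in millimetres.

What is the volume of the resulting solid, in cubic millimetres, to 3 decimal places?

Profile (r,z), 5 vertices: (3,32.5) (15,5) (17,15) (8.5,38.5) (8,39.5)
edge 0: (3,32.5)→(15,5)  cross = 3·5 − 15·32.5 = -472.5000; (r_i+r_j)·cross = 18·-472.5000 = -8505.0000
edge 1: (15,5)→(17,15)  cross = 15·15 − 17·5 = 140.0000; (r_i+r_j)·cross = 32·140.0000 = 4480.0000
edge 2: (17,15)→(8.5,38.5)  cross = 17·38.5 − 8.5·15 = 527.0000; (r_i+r_j)·cross = 25.5·527.0000 = 13438.5000
edge 3: (8.5,38.5)→(8,39.5)  cross = 8.5·39.5 − 8·38.5 = 27.7500; (r_i+r_j)·cross = 16.5·27.7500 = 457.8750
edge 4: (8,39.5)→(3,32.5)  cross = 8·32.5 − 3·39.5 = 141.5000; (r_i+r_j)·cross = 11·141.5000 = 1556.5000
Σcross = 363.7500 → A = |Σcross|/2 = 181.8750 mm²
Σ(r_i+r_j)·cross = 11427.8750 → first moment M = |Σ|/6 = 1904.6458
R_c = M/A = 1904.6458/181.8750 = 10.4723 mm
θ = 129° = 2.251475 rad
V = θ·R_c·A = 2.251475·10.4723·181.8750 = 4288.262 mm³

Volume = 4288.262 mm³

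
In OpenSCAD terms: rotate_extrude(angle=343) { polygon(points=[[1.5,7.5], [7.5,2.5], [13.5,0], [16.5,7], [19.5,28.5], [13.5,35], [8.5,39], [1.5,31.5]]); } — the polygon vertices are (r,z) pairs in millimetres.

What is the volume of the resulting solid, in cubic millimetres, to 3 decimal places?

Volume = 30448.232 mm³

Profile (r,z), 8 vertices: (1.5,7.5) (7.5,2.5) (13.5,0) (16.5,7) (19.5,28.5) (13.5,35) (8.5,39) (1.5,31.5)
edge 0: (1.5,7.5)→(7.5,2.5)  cross = 1.5·2.5 − 7.5·7.5 = -52.5000; (r_i+r_j)·cross = 9·-52.5000 = -472.5000
edge 1: (7.5,2.5)→(13.5,0)  cross = 7.5·0 − 13.5·2.5 = -33.7500; (r_i+r_j)·cross = 21·-33.7500 = -708.7500
edge 2: (13.5,0)→(16.5,7)  cross = 13.5·7 − 16.5·0 = 94.5000; (r_i+r_j)·cross = 30·94.5000 = 2835.0000
edge 3: (16.5,7)→(19.5,28.5)  cross = 16.5·28.5 − 19.5·7 = 333.7500; (r_i+r_j)·cross = 36·333.7500 = 12015.0000
edge 4: (19.5,28.5)→(13.5,35)  cross = 19.5·35 − 13.5·28.5 = 297.7500; (r_i+r_j)·cross = 33·297.7500 = 9825.7500
edge 5: (13.5,35)→(8.5,39)  cross = 13.5·39 − 8.5·35 = 229.0000; (r_i+r_j)·cross = 22·229.0000 = 5038.0000
edge 6: (8.5,39)→(1.5,31.5)  cross = 8.5·31.5 − 1.5·39 = 209.2500; (r_i+r_j)·cross = 10·209.2500 = 2092.5000
edge 7: (1.5,31.5)→(1.5,7.5)  cross = 1.5·7.5 − 1.5·31.5 = -36.0000; (r_i+r_j)·cross = 3·-36.0000 = -108.0000
Σcross = 1042.0000 → A = |Σcross|/2 = 521.0000 mm²
Σ(r_i+r_j)·cross = 30517.0000 → first moment M = |Σ|/6 = 5086.1667
R_c = M/A = 5086.1667/521.0000 = 9.7623 mm
θ = 343° = 5.986479 rad
V = θ·R_c·A = 5.986479·9.7623·521.0000 = 30448.232 mm³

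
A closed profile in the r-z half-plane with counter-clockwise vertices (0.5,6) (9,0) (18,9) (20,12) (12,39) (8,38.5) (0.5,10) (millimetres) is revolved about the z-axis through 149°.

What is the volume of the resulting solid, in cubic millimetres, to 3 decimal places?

Volume = 11662.720 mm³

Profile (r,z), 7 vertices: (0.5,6) (9,0) (18,9) (20,12) (12,39) (8,38.5) (0.5,10)
edge 0: (0.5,6)→(9,0)  cross = 0.5·0 − 9·6 = -54.0000; (r_i+r_j)·cross = 9.5·-54.0000 = -513.0000
edge 1: (9,0)→(18,9)  cross = 9·9 − 18·0 = 81.0000; (r_i+r_j)·cross = 27·81.0000 = 2187.0000
edge 2: (18,9)→(20,12)  cross = 18·12 − 20·9 = 36.0000; (r_i+r_j)·cross = 38·36.0000 = 1368.0000
edge 3: (20,12)→(12,39)  cross = 20·39 − 12·12 = 636.0000; (r_i+r_j)·cross = 32·636.0000 = 20352.0000
edge 4: (12,39)→(8,38.5)  cross = 12·38.5 − 8·39 = 150.0000; (r_i+r_j)·cross = 20·150.0000 = 3000.0000
edge 5: (8,38.5)→(0.5,10)  cross = 8·10 − 0.5·38.5 = 60.7500; (r_i+r_j)·cross = 8.5·60.7500 = 516.3750
edge 6: (0.5,10)→(0.5,6)  cross = 0.5·6 − 0.5·10 = -2.0000; (r_i+r_j)·cross = 1·-2.0000 = -2.0000
Σcross = 907.7500 → A = |Σcross|/2 = 453.8750 mm²
Σ(r_i+r_j)·cross = 26908.3750 → first moment M = |Σ|/6 = 4484.7292
R_c = M/A = 4484.7292/453.8750 = 9.8810 mm
θ = 149° = 2.600541 rad
V = θ·R_c·A = 2.600541·9.8810·453.8750 = 11662.720 mm³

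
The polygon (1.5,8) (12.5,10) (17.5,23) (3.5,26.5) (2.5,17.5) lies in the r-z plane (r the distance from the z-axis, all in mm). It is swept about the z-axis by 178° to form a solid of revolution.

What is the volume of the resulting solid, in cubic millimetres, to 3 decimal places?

Volume = 5270.105 mm³

Profile (r,z), 5 vertices: (1.5,8) (12.5,10) (17.5,23) (3.5,26.5) (2.5,17.5)
edge 0: (1.5,8)→(12.5,10)  cross = 1.5·10 − 12.5·8 = -85.0000; (r_i+r_j)·cross = 14·-85.0000 = -1190.0000
edge 1: (12.5,10)→(17.5,23)  cross = 12.5·23 − 17.5·10 = 112.5000; (r_i+r_j)·cross = 30·112.5000 = 3375.0000
edge 2: (17.5,23)→(3.5,26.5)  cross = 17.5·26.5 − 3.5·23 = 383.2500; (r_i+r_j)·cross = 21·383.2500 = 8048.2500
edge 3: (3.5,26.5)→(2.5,17.5)  cross = 3.5·17.5 − 2.5·26.5 = -5.0000; (r_i+r_j)·cross = 6·-5.0000 = -30.0000
edge 4: (2.5,17.5)→(1.5,8)  cross = 2.5·8 − 1.5·17.5 = -6.2500; (r_i+r_j)·cross = 4·-6.2500 = -25.0000
Σcross = 399.5000 → A = |Σcross|/2 = 199.7500 mm²
Σ(r_i+r_j)·cross = 10178.2500 → first moment M = |Σ|/6 = 1696.3750
R_c = M/A = 1696.3750/199.7500 = 8.4925 mm
θ = 178° = 3.106686 rad
V = θ·R_c·A = 3.106686·8.4925·199.7500 = 5270.105 mm³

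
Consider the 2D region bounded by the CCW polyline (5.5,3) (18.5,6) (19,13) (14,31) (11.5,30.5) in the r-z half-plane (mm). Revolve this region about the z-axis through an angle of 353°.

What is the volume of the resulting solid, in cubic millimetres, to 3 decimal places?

Volume = 17627.940 mm³

Profile (r,z), 5 vertices: (5.5,3) (18.5,6) (19,13) (14,31) (11.5,30.5)
edge 0: (5.5,3)→(18.5,6)  cross = 5.5·6 − 18.5·3 = -22.5000; (r_i+r_j)·cross = 24·-22.5000 = -540.0000
edge 1: (18.5,6)→(19,13)  cross = 18.5·13 − 19·6 = 126.5000; (r_i+r_j)·cross = 37.5·126.5000 = 4743.7500
edge 2: (19,13)→(14,31)  cross = 19·31 − 14·13 = 407.0000; (r_i+r_j)·cross = 33·407.0000 = 13431.0000
edge 3: (14,31)→(11.5,30.5)  cross = 14·30.5 − 11.5·31 = 70.5000; (r_i+r_j)·cross = 25.5·70.5000 = 1797.7500
edge 4: (11.5,30.5)→(5.5,3)  cross = 11.5·3 − 5.5·30.5 = -133.2500; (r_i+r_j)·cross = 17·-133.2500 = -2265.2500
Σcross = 448.2500 → A = |Σcross|/2 = 224.1250 mm²
Σ(r_i+r_j)·cross = 17167.2500 → first moment M = |Σ|/6 = 2861.2083
R_c = M/A = 2861.2083/224.1250 = 12.7661 mm
θ = 353° = 6.161012 rad
V = θ·R_c·A = 6.161012·12.7661·224.1250 = 17627.940 mm³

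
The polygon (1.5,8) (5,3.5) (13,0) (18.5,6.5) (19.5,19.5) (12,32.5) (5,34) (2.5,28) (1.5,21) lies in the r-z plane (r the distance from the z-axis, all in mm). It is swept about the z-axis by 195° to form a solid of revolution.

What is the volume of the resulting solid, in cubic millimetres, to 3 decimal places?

Volume = 15695.593 mm³

Profile (r,z), 9 vertices: (1.5,8) (5,3.5) (13,0) (18.5,6.5) (19.5,19.5) (12,32.5) (5,34) (2.5,28) (1.5,21)
edge 0: (1.5,8)→(5,3.5)  cross = 1.5·3.5 − 5·8 = -34.7500; (r_i+r_j)·cross = 6.5·-34.7500 = -225.8750
edge 1: (5,3.5)→(13,0)  cross = 5·0 − 13·3.5 = -45.5000; (r_i+r_j)·cross = 18·-45.5000 = -819.0000
edge 2: (13,0)→(18.5,6.5)  cross = 13·6.5 − 18.5·0 = 84.5000; (r_i+r_j)·cross = 31.5·84.5000 = 2661.7500
edge 3: (18.5,6.5)→(19.5,19.5)  cross = 18.5·19.5 − 19.5·6.5 = 234.0000; (r_i+r_j)·cross = 38·234.0000 = 8892.0000
edge 4: (19.5,19.5)→(12,32.5)  cross = 19.5·32.5 − 12·19.5 = 399.7500; (r_i+r_j)·cross = 31.5·399.7500 = 12592.1250
edge 5: (12,32.5)→(5,34)  cross = 12·34 − 5·32.5 = 245.5000; (r_i+r_j)·cross = 17·245.5000 = 4173.5000
edge 6: (5,34)→(2.5,28)  cross = 5·28 − 2.5·34 = 55.0000; (r_i+r_j)·cross = 7.5·55.0000 = 412.5000
edge 7: (2.5,28)→(1.5,21)  cross = 2.5·21 − 1.5·28 = 10.5000; (r_i+r_j)·cross = 4·10.5000 = 42.0000
edge 8: (1.5,21)→(1.5,8)  cross = 1.5·8 − 1.5·21 = -19.5000; (r_i+r_j)·cross = 3·-19.5000 = -58.5000
Σcross = 929.5000 → A = |Σcross|/2 = 464.7500 mm²
Σ(r_i+r_j)·cross = 27670.5000 → first moment M = |Σ|/6 = 4611.7500
R_c = M/A = 4611.7500/464.7500 = 9.9231 mm
θ = 195° = 3.403392 rad
V = θ·R_c·A = 3.403392·9.9231·464.7500 = 15695.593 mm³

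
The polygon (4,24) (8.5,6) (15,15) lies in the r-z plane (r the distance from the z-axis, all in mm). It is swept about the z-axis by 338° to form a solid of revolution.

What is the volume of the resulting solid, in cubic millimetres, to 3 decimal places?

Volume = 4258.494 mm³

Profile (r,z), 3 vertices: (4,24) (8.5,6) (15,15)
edge 0: (4,24)→(8.5,6)  cross = 4·6 − 8.5·24 = -180.0000; (r_i+r_j)·cross = 12.5·-180.0000 = -2250.0000
edge 1: (8.5,6)→(15,15)  cross = 8.5·15 − 15·6 = 37.5000; (r_i+r_j)·cross = 23.5·37.5000 = 881.2500
edge 2: (15,15)→(4,24)  cross = 15·24 − 4·15 = 300.0000; (r_i+r_j)·cross = 19·300.0000 = 5700.0000
Σcross = 157.5000 → A = |Σcross|/2 = 78.7500 mm²
Σ(r_i+r_j)·cross = 4331.2500 → first moment M = |Σ|/6 = 721.8750
R_c = M/A = 721.8750/78.7500 = 9.1667 mm
θ = 338° = 5.899213 rad
V = θ·R_c·A = 5.899213·9.1667·78.7500 = 4258.494 mm³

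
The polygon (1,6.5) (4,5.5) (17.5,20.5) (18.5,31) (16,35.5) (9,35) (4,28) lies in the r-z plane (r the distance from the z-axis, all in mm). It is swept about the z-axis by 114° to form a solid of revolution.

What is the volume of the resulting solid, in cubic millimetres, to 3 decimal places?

Profile (r,z), 7 vertices: (1,6.5) (4,5.5) (17.5,20.5) (18.5,31) (16,35.5) (9,35) (4,28)
edge 0: (1,6.5)→(4,5.5)  cross = 1·5.5 − 4·6.5 = -20.5000; (r_i+r_j)·cross = 5·-20.5000 = -102.5000
edge 1: (4,5.5)→(17.5,20.5)  cross = 4·20.5 − 17.5·5.5 = -14.2500; (r_i+r_j)·cross = 21.5·-14.2500 = -306.3750
edge 2: (17.5,20.5)→(18.5,31)  cross = 17.5·31 − 18.5·20.5 = 163.2500; (r_i+r_j)·cross = 36·163.2500 = 5877.0000
edge 3: (18.5,31)→(16,35.5)  cross = 18.5·35.5 − 16·31 = 160.7500; (r_i+r_j)·cross = 34.5·160.7500 = 5545.8750
edge 4: (16,35.5)→(9,35)  cross = 16·35 − 9·35.5 = 240.5000; (r_i+r_j)·cross = 25·240.5000 = 6012.5000
edge 5: (9,35)→(4,28)  cross = 9·28 − 4·35 = 112.0000; (r_i+r_j)·cross = 13·112.0000 = 1456.0000
edge 6: (4,28)→(1,6.5)  cross = 4·6.5 − 1·28 = -2.0000; (r_i+r_j)·cross = 5·-2.0000 = -10.0000
Σcross = 639.7500 → A = |Σcross|/2 = 319.8750 mm²
Σ(r_i+r_j)·cross = 18472.5000 → first moment M = |Σ|/6 = 3078.7500
R_c = M/A = 3078.7500/319.8750 = 9.6249 mm
θ = 114° = 1.989675 rad
V = θ·R_c·A = 1.989675·9.6249·319.8750 = 6125.713 mm³

Volume = 6125.713 mm³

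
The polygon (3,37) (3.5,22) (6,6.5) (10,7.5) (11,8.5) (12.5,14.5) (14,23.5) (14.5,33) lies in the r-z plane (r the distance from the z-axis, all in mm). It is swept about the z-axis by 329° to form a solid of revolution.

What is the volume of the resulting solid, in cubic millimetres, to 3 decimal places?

Profile (r,z), 8 vertices: (3,37) (3.5,22) (6,6.5) (10,7.5) (11,8.5) (12.5,14.5) (14,23.5) (14.5,33)
edge 0: (3,37)→(3.5,22)  cross = 3·22 − 3.5·37 = -63.5000; (r_i+r_j)·cross = 6.5·-63.5000 = -412.7500
edge 1: (3.5,22)→(6,6.5)  cross = 3.5·6.5 − 6·22 = -109.2500; (r_i+r_j)·cross = 9.5·-109.2500 = -1037.8750
edge 2: (6,6.5)→(10,7.5)  cross = 6·7.5 − 10·6.5 = -20.0000; (r_i+r_j)·cross = 16·-20.0000 = -320.0000
edge 3: (10,7.5)→(11,8.5)  cross = 10·8.5 − 11·7.5 = 2.5000; (r_i+r_j)·cross = 21·2.5000 = 52.5000
edge 4: (11,8.5)→(12.5,14.5)  cross = 11·14.5 − 12.5·8.5 = 53.2500; (r_i+r_j)·cross = 23.5·53.2500 = 1251.3750
edge 5: (12.5,14.5)→(14,23.5)  cross = 12.5·23.5 − 14·14.5 = 90.7500; (r_i+r_j)·cross = 26.5·90.7500 = 2404.8750
edge 6: (14,23.5)→(14.5,33)  cross = 14·33 − 14.5·23.5 = 121.2500; (r_i+r_j)·cross = 28.5·121.2500 = 3455.6250
edge 7: (14.5,33)→(3,37)  cross = 14.5·37 − 3·33 = 437.5000; (r_i+r_j)·cross = 17.5·437.5000 = 7656.2500
Σcross = 512.5000 → A = |Σcross|/2 = 256.2500 mm²
Σ(r_i+r_j)·cross = 13050.0000 → first moment M = |Σ|/6 = 2175.0000
R_c = M/A = 2175.0000/256.2500 = 8.4878 mm
θ = 329° = 5.742133 rad
V = θ·R_c·A = 5.742133·8.4878·256.2500 = 12489.140 mm³

Volume = 12489.140 mm³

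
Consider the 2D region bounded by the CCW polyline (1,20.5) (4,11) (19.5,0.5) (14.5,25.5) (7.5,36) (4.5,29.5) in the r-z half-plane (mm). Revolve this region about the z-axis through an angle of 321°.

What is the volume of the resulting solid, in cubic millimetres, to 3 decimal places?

Profile (r,z), 6 vertices: (1,20.5) (4,11) (19.5,0.5) (14.5,25.5) (7.5,36) (4.5,29.5)
edge 0: (1,20.5)→(4,11)  cross = 1·11 − 4·20.5 = -71.0000; (r_i+r_j)·cross = 5·-71.0000 = -355.0000
edge 1: (4,11)→(19.5,0.5)  cross = 4·0.5 − 19.5·11 = -212.5000; (r_i+r_j)·cross = 23.5·-212.5000 = -4993.7500
edge 2: (19.5,0.5)→(14.5,25.5)  cross = 19.5·25.5 − 14.5·0.5 = 490.0000; (r_i+r_j)·cross = 34·490.0000 = 16660.0000
edge 3: (14.5,25.5)→(7.5,36)  cross = 14.5·36 − 7.5·25.5 = 330.7500; (r_i+r_j)·cross = 22·330.7500 = 7276.5000
edge 4: (7.5,36)→(4.5,29.5)  cross = 7.5·29.5 − 4.5·36 = 59.2500; (r_i+r_j)·cross = 12·59.2500 = 711.0000
edge 5: (4.5,29.5)→(1,20.5)  cross = 4.5·20.5 − 1·29.5 = 62.7500; (r_i+r_j)·cross = 5.5·62.7500 = 345.1250
Σcross = 659.2500 → A = |Σcross|/2 = 329.6250 mm²
Σ(r_i+r_j)·cross = 19643.8750 → first moment M = |Σ|/6 = 3273.9792
R_c = M/A = 3273.9792/329.6250 = 9.9324 mm
θ = 321° = 5.602507 rad
V = θ·R_c·A = 5.602507·9.9324·329.6250 = 18342.491 mm³

Volume = 18342.491 mm³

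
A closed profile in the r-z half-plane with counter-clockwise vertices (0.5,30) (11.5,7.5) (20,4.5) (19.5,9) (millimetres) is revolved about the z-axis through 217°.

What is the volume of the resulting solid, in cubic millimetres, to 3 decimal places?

Volume = 5090.218 mm³

Profile (r,z), 4 vertices: (0.5,30) (11.5,7.5) (20,4.5) (19.5,9)
edge 0: (0.5,30)→(11.5,7.5)  cross = 0.5·7.5 − 11.5·30 = -341.2500; (r_i+r_j)·cross = 12·-341.2500 = -4095.0000
edge 1: (11.5,7.5)→(20,4.5)  cross = 11.5·4.5 − 20·7.5 = -98.2500; (r_i+r_j)·cross = 31.5·-98.2500 = -3094.8750
edge 2: (20,4.5)→(19.5,9)  cross = 20·9 − 19.5·4.5 = 92.2500; (r_i+r_j)·cross = 39.5·92.2500 = 3643.8750
edge 3: (19.5,9)→(0.5,30)  cross = 19.5·30 − 0.5·9 = 580.5000; (r_i+r_j)·cross = 20·580.5000 = 11610.0000
Σcross = 233.2500 → A = |Σcross|/2 = 116.6250 mm²
Σ(r_i+r_j)·cross = 8064.0000 → first moment M = |Σ|/6 = 1344.0000
R_c = M/A = 1344.0000/116.6250 = 11.5241 mm
θ = 217° = 3.787364 rad
V = θ·R_c·A = 3.787364·11.5241·116.6250 = 5090.218 mm³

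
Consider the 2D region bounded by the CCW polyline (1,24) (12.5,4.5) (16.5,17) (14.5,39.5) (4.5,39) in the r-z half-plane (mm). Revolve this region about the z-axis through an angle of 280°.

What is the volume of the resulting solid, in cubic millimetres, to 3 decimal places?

Volume = 16558.113 mm³

Profile (r,z), 5 vertices: (1,24) (12.5,4.5) (16.5,17) (14.5,39.5) (4.5,39)
edge 0: (1,24)→(12.5,4.5)  cross = 1·4.5 − 12.5·24 = -295.5000; (r_i+r_j)·cross = 13.5·-295.5000 = -3989.2500
edge 1: (12.5,4.5)→(16.5,17)  cross = 12.5·17 − 16.5·4.5 = 138.2500; (r_i+r_j)·cross = 29·138.2500 = 4009.2500
edge 2: (16.5,17)→(14.5,39.5)  cross = 16.5·39.5 − 14.5·17 = 405.2500; (r_i+r_j)·cross = 31·405.2500 = 12562.7500
edge 3: (14.5,39.5)→(4.5,39)  cross = 14.5·39 − 4.5·39.5 = 387.7500; (r_i+r_j)·cross = 19·387.7500 = 7367.2500
edge 4: (4.5,39)→(1,24)  cross = 4.5·24 − 1·39 = 69.0000; (r_i+r_j)·cross = 5.5·69.0000 = 379.5000
Σcross = 704.7500 → A = |Σcross|/2 = 352.3750 mm²
Σ(r_i+r_j)·cross = 20329.5000 → first moment M = |Σ|/6 = 3388.2500
R_c = M/A = 3388.2500/352.3750 = 9.6155 mm
θ = 280° = 4.886922 rad
V = θ·R_c·A = 4.886922·9.6155·352.3750 = 16558.113 mm³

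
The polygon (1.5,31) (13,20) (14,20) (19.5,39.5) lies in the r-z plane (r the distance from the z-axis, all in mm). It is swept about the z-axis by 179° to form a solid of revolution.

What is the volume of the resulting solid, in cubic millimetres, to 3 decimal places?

Profile (r,z), 4 vertices: (1.5,31) (13,20) (14,20) (19.5,39.5)
edge 0: (1.5,31)→(13,20)  cross = 1.5·20 − 13·31 = -373.0000; (r_i+r_j)·cross = 14.5·-373.0000 = -5408.5000
edge 1: (13,20)→(14,20)  cross = 13·20 − 14·20 = -20.0000; (r_i+r_j)·cross = 27·-20.0000 = -540.0000
edge 2: (14,20)→(19.5,39.5)  cross = 14·39.5 − 19.5·20 = 163.0000; (r_i+r_j)·cross = 33.5·163.0000 = 5460.5000
edge 3: (19.5,39.5)→(1.5,31)  cross = 19.5·31 − 1.5·39.5 = 545.2500; (r_i+r_j)·cross = 21·545.2500 = 11450.2500
Σcross = 315.2500 → A = |Σcross|/2 = 157.6250 mm²
Σ(r_i+r_j)·cross = 10962.2500 → first moment M = |Σ|/6 = 1827.0417
R_c = M/A = 1827.0417/157.6250 = 11.5911 mm
θ = 179° = 3.124139 rad
V = θ·R_c·A = 3.124139·11.5911·157.6250 = 5707.933 mm³

Volume = 5707.933 mm³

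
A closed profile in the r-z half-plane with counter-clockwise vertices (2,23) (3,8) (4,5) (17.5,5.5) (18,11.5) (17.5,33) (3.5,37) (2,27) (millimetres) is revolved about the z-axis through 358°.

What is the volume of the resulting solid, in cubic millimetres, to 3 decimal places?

Profile (r,z), 8 vertices: (2,23) (3,8) (4,5) (17.5,5.5) (18,11.5) (17.5,33) (3.5,37) (2,27)
edge 0: (2,23)→(3,8)  cross = 2·8 − 3·23 = -53.0000; (r_i+r_j)·cross = 5·-53.0000 = -265.0000
edge 1: (3,8)→(4,5)  cross = 3·5 − 4·8 = -17.0000; (r_i+r_j)·cross = 7·-17.0000 = -119.0000
edge 2: (4,5)→(17.5,5.5)  cross = 4·5.5 − 17.5·5 = -65.5000; (r_i+r_j)·cross = 21.5·-65.5000 = -1408.2500
edge 3: (17.5,5.5)→(18,11.5)  cross = 17.5·11.5 − 18·5.5 = 102.2500; (r_i+r_j)·cross = 35.5·102.2500 = 3629.8750
edge 4: (18,11.5)→(17.5,33)  cross = 18·33 − 17.5·11.5 = 392.7500; (r_i+r_j)·cross = 35.5·392.7500 = 13942.6250
edge 5: (17.5,33)→(3.5,37)  cross = 17.5·37 − 3.5·33 = 532.0000; (r_i+r_j)·cross = 21·532.0000 = 11172.0000
edge 6: (3.5,37)→(2,27)  cross = 3.5·27 − 2·37 = 20.5000; (r_i+r_j)·cross = 5.5·20.5000 = 112.7500
edge 7: (2,27)→(2,23)  cross = 2·23 − 2·27 = -8.0000; (r_i+r_j)·cross = 4·-8.0000 = -32.0000
Σcross = 904.0000 → A = |Σcross|/2 = 452.0000 mm²
Σ(r_i+r_j)·cross = 27033.0000 → first moment M = |Σ|/6 = 4505.5000
R_c = M/A = 4505.5000/452.0000 = 9.9679 mm
θ = 358° = 6.248279 rad
V = θ·R_c·A = 6.248279·9.9679·452.0000 = 28151.620 mm³

Volume = 28151.620 mm³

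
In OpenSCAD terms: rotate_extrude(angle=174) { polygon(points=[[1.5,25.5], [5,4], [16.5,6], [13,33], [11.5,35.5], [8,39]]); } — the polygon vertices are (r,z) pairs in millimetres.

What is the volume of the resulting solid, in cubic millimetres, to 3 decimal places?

Volume = 9514.017 mm³

Profile (r,z), 6 vertices: (1.5,25.5) (5,4) (16.5,6) (13,33) (11.5,35.5) (8,39)
edge 0: (1.5,25.5)→(5,4)  cross = 1.5·4 − 5·25.5 = -121.5000; (r_i+r_j)·cross = 6.5·-121.5000 = -789.7500
edge 1: (5,4)→(16.5,6)  cross = 5·6 − 16.5·4 = -36.0000; (r_i+r_j)·cross = 21.5·-36.0000 = -774.0000
edge 2: (16.5,6)→(13,33)  cross = 16.5·33 − 13·6 = 466.5000; (r_i+r_j)·cross = 29.5·466.5000 = 13761.7500
edge 3: (13,33)→(11.5,35.5)  cross = 13·35.5 − 11.5·33 = 82.0000; (r_i+r_j)·cross = 24.5·82.0000 = 2009.0000
edge 4: (11.5,35.5)→(8,39)  cross = 11.5·39 − 8·35.5 = 164.5000; (r_i+r_j)·cross = 19.5·164.5000 = 3207.7500
edge 5: (8,39)→(1.5,25.5)  cross = 8·25.5 − 1.5·39 = 145.5000; (r_i+r_j)·cross = 9.5·145.5000 = 1382.2500
Σcross = 701.0000 → A = |Σcross|/2 = 350.5000 mm²
Σ(r_i+r_j)·cross = 18797.0000 → first moment M = |Σ|/6 = 3132.8333
R_c = M/A = 3132.8333/350.5000 = 8.9382 mm
θ = 174° = 3.036873 rad
V = θ·R_c·A = 3.036873·8.9382·350.5000 = 9514.017 mm³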